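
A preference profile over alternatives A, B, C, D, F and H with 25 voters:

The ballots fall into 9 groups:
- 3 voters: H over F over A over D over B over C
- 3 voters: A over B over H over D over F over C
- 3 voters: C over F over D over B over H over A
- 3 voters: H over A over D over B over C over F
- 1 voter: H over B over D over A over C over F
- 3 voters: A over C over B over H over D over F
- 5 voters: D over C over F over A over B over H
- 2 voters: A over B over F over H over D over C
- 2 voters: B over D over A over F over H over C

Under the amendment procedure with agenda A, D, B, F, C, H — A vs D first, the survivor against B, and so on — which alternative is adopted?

A

Round 1: A vs D — 14–11, A advances.
Round 2: A vs B — 19–6, A advances.
Round 3: A vs F — 14–11, A advances.
Round 4: A vs C — 17–8, A advances.
Round 5: A vs H — 15–10, A advances.
The agenda winner is A.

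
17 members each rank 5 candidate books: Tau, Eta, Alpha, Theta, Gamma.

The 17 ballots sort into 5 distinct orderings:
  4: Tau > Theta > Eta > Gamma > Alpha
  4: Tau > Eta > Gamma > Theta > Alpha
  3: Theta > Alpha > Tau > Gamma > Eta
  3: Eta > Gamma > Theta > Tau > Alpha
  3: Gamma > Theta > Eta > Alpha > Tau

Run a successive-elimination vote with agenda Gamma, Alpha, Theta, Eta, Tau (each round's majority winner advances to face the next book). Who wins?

Tau

Round 1: Gamma vs Alpha — 14–3, Gamma advances.
Round 2: Gamma vs Theta — 10–7, Gamma advances.
Round 3: Gamma vs Eta — 6–11, Eta advances.
Round 4: Eta vs Tau — 6–11, Tau advances.
Tau survives the agenda.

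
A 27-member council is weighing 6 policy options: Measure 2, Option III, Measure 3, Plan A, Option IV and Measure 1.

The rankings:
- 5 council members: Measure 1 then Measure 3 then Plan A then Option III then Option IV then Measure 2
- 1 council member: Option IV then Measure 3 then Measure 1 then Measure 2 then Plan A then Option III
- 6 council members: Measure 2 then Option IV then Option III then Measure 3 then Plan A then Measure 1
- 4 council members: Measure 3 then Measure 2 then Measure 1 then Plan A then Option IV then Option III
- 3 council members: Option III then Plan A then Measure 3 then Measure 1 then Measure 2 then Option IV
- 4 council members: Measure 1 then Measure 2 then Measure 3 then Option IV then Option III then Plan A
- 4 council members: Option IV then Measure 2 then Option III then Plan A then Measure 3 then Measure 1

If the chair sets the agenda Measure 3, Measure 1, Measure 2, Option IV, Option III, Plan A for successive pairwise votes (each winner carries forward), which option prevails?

Round 1: Measure 3 vs Measure 1 — 18–9, Measure 3 advances.
Round 2: Measure 3 vs Measure 2 — 13–14, Measure 2 advances.
Round 3: Measure 2 vs Option IV — 17–10, Measure 2 advances.
Round 4: Measure 2 vs Option III — 19–8, Measure 2 advances.
Round 5: Measure 2 vs Plan A — 19–8, Measure 2 advances.
The agenda winner is Measure 2.

Measure 2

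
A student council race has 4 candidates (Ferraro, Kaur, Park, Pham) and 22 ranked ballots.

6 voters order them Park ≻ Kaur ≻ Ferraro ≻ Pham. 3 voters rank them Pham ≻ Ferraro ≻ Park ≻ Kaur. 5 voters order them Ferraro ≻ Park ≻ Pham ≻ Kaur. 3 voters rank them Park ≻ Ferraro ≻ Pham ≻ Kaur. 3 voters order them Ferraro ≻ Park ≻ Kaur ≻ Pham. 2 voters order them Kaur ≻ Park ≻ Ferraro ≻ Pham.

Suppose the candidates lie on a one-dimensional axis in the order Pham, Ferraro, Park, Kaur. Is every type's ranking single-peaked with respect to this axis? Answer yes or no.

yes

Axis positions: Pham=1, Ferraro=2, Park=3, Kaur=4.
Type 1 (peak Park at position 3): ranking walks positions 3-4-2-1, expanding outward from the peak — single-peaked.
Type 2 (peak Pham at position 1): ranking walks positions 1-2-3-4, expanding outward from the peak — single-peaked.
Type 3 (peak Ferraro at position 2): ranking walks positions 2-3-1-4, expanding outward from the peak — single-peaked.
Type 4 (peak Park at position 3): ranking walks positions 3-2-1-4, expanding outward from the peak — single-peaked.
Type 5 (peak Ferraro at position 2): ranking walks positions 2-3-4-1, expanding outward from the peak — single-peaked.
Type 6 (peak Kaur at position 4): ranking walks positions 4-3-2-1, expanding outward from the peak — single-peaked.
Every ranking is single-peaked on this axis.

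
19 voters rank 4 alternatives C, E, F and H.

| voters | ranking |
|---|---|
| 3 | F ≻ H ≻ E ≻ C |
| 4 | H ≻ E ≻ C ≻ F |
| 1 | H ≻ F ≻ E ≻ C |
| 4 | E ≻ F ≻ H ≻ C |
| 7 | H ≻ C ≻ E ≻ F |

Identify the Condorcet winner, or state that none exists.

Pairwise majorities:
C vs E: E wins 12–7.
C vs F: 4+7 = 11 for C, 8 for F — C by 11–8.
C vs H: C preferred on 0 ballots; H wins 19–0.
E vs F: 4+4+7 = 15 for E, 4 for F — E by 15–4.
E vs H: 4 to 15, H.
F vs H: F is ranked higher on 3+4 = 7 ballots, H on 12. H wins 12–7.
Only H has no losses; H is the Condorcet winner.

H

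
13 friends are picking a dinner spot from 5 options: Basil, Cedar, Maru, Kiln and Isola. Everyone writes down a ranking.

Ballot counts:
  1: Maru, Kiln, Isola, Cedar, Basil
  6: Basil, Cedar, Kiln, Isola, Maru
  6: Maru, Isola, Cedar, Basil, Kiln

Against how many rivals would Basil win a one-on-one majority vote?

Basil against each rival (13 friends):
Basil–Cedar: Cedar 7–6.
Basil vs Maru: 6 to 7, Maru.
Basil vs Kiln: Basil wins 12–1.
Basil vs Isola: Isola wins 7–6.
Basil beats Kiln; loses to Cedar, Maru, Isola — 1 pairwise win.

1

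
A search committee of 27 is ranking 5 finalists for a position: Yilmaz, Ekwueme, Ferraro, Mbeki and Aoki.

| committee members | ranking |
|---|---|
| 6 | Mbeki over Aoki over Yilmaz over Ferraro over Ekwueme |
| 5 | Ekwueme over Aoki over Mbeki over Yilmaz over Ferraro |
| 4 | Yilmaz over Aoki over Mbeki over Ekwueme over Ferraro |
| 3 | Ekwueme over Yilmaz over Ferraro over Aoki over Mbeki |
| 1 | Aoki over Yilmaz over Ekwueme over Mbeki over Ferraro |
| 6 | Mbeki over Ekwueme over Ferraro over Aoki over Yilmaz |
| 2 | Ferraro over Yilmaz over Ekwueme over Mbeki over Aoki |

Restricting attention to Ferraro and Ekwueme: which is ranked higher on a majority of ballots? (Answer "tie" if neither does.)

Ekwueme

Ballots ranking Ferraro above Ekwueme: 6 + 2 = 8.
Ballots ranking Ekwueme above Ferraro: 27 − 8 = 19.
Ekwueme wins the head-to-head 19–8.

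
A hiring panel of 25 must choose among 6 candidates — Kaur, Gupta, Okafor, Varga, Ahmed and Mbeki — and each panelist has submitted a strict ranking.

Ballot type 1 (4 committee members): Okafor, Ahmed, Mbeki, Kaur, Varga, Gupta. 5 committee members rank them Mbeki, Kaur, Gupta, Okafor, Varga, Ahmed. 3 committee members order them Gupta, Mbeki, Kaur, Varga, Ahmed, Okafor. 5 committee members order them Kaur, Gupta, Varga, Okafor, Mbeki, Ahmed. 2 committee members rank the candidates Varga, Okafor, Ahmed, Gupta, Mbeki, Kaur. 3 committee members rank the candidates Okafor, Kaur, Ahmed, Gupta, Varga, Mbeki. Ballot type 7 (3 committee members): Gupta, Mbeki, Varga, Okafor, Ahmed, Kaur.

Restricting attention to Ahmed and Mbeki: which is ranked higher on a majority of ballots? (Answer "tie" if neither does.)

Ballots ranking Ahmed above Mbeki: 4 + 2 + 3 = 9.
Ballots ranking Mbeki above Ahmed: 25 − 9 = 16.
Mbeki wins the head-to-head 16–9.

Mbeki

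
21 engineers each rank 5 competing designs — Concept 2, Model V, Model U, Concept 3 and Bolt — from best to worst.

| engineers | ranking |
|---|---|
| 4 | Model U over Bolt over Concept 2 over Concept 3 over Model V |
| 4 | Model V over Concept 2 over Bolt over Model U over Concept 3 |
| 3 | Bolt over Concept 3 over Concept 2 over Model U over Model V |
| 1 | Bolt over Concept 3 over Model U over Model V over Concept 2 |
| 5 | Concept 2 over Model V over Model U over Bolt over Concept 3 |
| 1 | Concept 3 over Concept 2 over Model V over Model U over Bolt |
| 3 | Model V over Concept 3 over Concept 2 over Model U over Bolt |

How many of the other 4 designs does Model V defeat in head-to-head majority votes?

3

Model V against each rival (21 engineers):
Model V vs Concept 2: Model V is ranked higher on 4+1+3 = 8 ballots, Concept 2 on 13. Concept 2 wins 13–8.
Model V vs Model U: Model V wins 13–8.
Model V vs Concept 3: Model V wins 12–9.
Model V vs Bolt: Model V is ranked higher on 4+5+1+3 = 13 ballots, Bolt on 8. Model V wins 13–8.
Model V beats Model U, Concept 3, Bolt; loses to Concept 2 — 3 pairwise wins.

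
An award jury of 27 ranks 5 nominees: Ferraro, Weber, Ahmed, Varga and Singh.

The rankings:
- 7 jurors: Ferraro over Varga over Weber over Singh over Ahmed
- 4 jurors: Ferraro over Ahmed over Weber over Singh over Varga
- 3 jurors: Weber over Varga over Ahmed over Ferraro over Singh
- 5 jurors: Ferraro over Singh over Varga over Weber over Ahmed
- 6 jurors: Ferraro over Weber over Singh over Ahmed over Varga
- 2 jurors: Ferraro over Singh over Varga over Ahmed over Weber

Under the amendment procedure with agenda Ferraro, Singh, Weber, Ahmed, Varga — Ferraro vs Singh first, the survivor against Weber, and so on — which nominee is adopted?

Round 1: Ferraro vs Singh — 27–0, Ferraro advances.
Round 2: Ferraro vs Weber — 24–3, Ferraro advances.
Round 3: Ferraro vs Ahmed — 24–3, Ferraro advances.
Round 4: Ferraro vs Varga — 24–3, Ferraro advances.
The agenda winner is Ferraro.

Ferraro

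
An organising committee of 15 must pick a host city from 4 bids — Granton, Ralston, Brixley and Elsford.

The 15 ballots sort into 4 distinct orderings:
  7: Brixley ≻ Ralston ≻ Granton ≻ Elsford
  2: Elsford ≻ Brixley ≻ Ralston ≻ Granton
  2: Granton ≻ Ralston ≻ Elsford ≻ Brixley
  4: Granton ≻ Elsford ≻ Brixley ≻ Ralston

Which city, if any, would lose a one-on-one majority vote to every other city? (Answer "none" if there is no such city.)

Pairwise majorities:
Granton vs Ralston: Granton is ranked higher on 2+4 = 6 ballots, Ralston on 9. Ralston wins 9–6.
Granton vs Brixley: 2+4 = 6 for Granton, 9 for Brixley — Brixley by 9–6.
Granton–Elsford: Granton 13–2.
Ralston–Brixley: Brixley 13–2.
Ralston vs Elsford: Ralston wins 9–6.
Brixley vs Elsford: Elsford, 8–7.
Each city has at least one pairwise win (Granton beats Elsford; Ralston beats Granton; Brixley beats Granton; Elsford beats Brixley) — no Condorcet loser.

none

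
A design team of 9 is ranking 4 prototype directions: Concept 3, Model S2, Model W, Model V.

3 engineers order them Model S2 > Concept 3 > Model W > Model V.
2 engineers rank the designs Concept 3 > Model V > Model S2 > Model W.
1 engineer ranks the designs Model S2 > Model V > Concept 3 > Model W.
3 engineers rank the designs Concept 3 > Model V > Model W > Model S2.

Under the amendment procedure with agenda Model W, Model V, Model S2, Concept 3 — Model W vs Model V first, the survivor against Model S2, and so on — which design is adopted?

Round 1: Model W vs Model V — 3–6, Model V advances.
Round 2: Model V vs Model S2 — 5–4, Model V advances.
Round 3: Model V vs Concept 3 — 1–8, Concept 3 advances.
Concept 3 survives the agenda.

Concept 3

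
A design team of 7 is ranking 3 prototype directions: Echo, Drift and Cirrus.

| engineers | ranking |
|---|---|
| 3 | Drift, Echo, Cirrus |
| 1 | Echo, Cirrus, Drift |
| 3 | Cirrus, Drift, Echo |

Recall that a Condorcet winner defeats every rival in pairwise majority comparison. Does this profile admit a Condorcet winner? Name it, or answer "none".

Pairwise majorities:
Echo vs Drift: 1 to 6, Drift.
Echo vs Cirrus: Echo preferred on 3+1 = 4 ballots; Echo wins 4–3.
Drift vs Cirrus: 3 for Drift, 4 for Cirrus — Cirrus by 4–3.
Every design loses at least once (Echo loses to Drift; Drift loses to Cirrus; Cirrus loses to Echo). The majority relation contains the cycle Echo beats Cirrus beats Drift beats Echo, so there is no Condorcet winner.

none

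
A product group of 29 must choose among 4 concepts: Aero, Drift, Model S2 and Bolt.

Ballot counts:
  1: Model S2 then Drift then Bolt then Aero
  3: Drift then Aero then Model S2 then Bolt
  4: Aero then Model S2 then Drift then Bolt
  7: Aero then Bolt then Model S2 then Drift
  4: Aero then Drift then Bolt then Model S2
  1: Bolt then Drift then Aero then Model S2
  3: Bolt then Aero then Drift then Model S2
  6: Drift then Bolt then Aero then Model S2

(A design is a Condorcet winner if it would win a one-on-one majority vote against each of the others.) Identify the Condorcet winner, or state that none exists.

Aero

Head-to-head results (29 engineers):
Aero vs Drift: Aero, 18–11.
Aero vs Model S2: Aero wins 28–1.
Aero–Bolt: Aero 18–11.
Drift vs Model S2: Drift, 17–12.
Drift vs Bolt: Drift, 18–11.
Model S2 vs Bolt: Bolt, 21–8.
Aero beats each of Drift, Model S2, Bolt — Aero is the Condorcet winner.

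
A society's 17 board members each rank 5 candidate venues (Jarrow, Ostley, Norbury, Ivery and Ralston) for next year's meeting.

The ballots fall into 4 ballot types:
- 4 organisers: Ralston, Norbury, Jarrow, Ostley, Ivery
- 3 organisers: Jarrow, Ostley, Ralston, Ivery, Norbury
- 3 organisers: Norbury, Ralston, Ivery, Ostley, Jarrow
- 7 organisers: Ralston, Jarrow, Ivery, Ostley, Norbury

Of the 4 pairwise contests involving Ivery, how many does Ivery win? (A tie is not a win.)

Ivery against each rival (17 organisers):
Ivery–Jarrow: Jarrow 14–3.
Ivery vs Ostley: Ivery preferred on 3+7 = 10 ballots; Ivery wins 10–7.
Ivery vs Norbury: Ivery preferred on 3+7 = 10 ballots; Ivery wins 10–7.
Ivery vs Ralston: Ivery preferred on 0 ballots; Ralston wins 17–0.
Ivery beats Ostley, Norbury; loses to Jarrow, Ralston — 2 pairwise wins.

2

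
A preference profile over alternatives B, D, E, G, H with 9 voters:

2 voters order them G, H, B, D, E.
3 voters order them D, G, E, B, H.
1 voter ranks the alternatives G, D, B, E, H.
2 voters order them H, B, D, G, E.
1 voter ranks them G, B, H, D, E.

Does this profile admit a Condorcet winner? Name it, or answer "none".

Head-to-head results (9 voters):
B vs D: B preferred on 2+2+1 = 5 ballots; B wins 5–4.
B vs E: B preferred on 2+1+2+1 = 6 ballots; B wins 6–3.
B vs G: B is ranked higher on 2 ballots, G on 7. G wins 7–2.
B vs H: B is ranked higher on 3+1+1 = 5 ballots, H on 4. B wins 5–4.
D vs E: 2+3+1+2+1 = 9 for D, 0 for E — D by 9–0.
D vs G: 5 to 4, D.
D vs H: 4 to 5, H.
E vs G: 0 to 9, G.
E vs H: E is ranked higher on 3+1 = 4 ballots, H on 5. H wins 5–4.
G vs H: G is ranked higher on 2+3+1+1 = 7 ballots, H on 2. G wins 7–2.
No alternative is unbeaten: B loses to G; D loses to B; E loses to B; G loses to D; H loses to B. In particular B > D > G > B is a majority cycle — no Condorcet winner exists.

none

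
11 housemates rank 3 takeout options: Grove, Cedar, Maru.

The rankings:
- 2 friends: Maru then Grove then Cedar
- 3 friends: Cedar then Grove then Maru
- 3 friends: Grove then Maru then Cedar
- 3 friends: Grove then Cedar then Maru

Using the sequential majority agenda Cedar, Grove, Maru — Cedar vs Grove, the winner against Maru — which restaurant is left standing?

Round 1: Cedar vs Grove — 3–8, Grove advances.
Round 2: Grove vs Maru — 9–2, Grove advances.
The agenda winner is Grove.

Grove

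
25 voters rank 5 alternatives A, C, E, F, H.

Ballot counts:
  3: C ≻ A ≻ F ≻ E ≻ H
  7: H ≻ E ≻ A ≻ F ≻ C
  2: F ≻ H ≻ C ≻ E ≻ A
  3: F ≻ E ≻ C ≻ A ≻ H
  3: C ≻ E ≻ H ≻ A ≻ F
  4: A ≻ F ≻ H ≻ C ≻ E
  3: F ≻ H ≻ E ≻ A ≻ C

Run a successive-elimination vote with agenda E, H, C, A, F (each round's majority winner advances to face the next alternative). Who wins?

F

Round 1: E vs H — 9–16, H advances.
Round 2: H vs C — 16–9, H advances.
Round 3: H vs A — 15–10, H advances.
Round 4: H vs F — 10–15, F advances.
The agenda winner is F.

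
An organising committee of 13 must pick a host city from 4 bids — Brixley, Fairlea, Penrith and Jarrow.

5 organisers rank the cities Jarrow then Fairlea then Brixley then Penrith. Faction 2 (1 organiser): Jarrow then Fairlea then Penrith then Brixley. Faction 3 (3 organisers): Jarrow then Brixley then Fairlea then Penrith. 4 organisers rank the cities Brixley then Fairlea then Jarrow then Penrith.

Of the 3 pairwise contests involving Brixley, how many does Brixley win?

2

Brixley against each rival (13 organisers):
Brixley vs Fairlea: Brixley, 7–6.
Brixley–Penrith: Brixley 12–1.
Brixley vs Jarrow: 4 for Brixley, 9 for Jarrow — Jarrow by 9–4.
Brixley beats Fairlea, Penrith; loses to Jarrow — 2 pairwise wins.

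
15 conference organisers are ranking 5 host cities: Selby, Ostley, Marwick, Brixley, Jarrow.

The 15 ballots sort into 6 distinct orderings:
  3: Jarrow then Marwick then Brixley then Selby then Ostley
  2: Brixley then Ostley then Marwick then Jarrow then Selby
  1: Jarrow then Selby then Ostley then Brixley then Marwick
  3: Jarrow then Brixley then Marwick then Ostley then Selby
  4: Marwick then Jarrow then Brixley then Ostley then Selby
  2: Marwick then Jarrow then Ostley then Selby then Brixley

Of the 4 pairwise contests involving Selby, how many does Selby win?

Selby against each rival (15 organisers):
Selby vs Ostley: Ostley, 11–4.
Selby vs Marwick: Selby is ranked higher on 1 ballot, Marwick on 14. Marwick wins 14–1.
Selby vs Brixley: Brixley wins 12–3.
Selby vs Jarrow: Selby preferred on 0 ballots; Jarrow wins 15–0.
Selby beats no one; loses to Ostley, Marwick, Brixley, Jarrow — 0 pairwise wins.

0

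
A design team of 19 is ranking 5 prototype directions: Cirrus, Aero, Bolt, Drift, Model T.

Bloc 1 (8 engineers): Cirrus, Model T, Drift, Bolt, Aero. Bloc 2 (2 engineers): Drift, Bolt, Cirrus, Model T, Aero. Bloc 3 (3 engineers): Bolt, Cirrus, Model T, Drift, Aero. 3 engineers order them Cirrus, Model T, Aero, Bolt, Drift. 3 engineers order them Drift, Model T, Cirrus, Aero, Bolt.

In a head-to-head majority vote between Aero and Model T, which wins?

No ballot ranks Aero above Model T: 0.
Ballots ranking Model T above Aero: 19 − 0 = 19.
Model T wins the head-to-head 19–0.

Model T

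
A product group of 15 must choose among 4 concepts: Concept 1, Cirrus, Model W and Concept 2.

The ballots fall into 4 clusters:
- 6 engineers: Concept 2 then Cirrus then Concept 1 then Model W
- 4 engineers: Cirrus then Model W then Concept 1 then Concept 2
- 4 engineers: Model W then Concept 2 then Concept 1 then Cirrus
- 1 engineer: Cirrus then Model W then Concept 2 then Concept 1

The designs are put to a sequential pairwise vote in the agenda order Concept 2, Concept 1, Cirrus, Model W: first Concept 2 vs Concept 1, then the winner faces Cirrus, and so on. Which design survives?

Round 1: Concept 2 vs Concept 1 — 11–4, Concept 2 advances.
Round 2: Concept 2 vs Cirrus — 10–5, Concept 2 advances.
Round 3: Concept 2 vs Model W — 6–9, Model W advances.
The agenda winner is Model W.

Model W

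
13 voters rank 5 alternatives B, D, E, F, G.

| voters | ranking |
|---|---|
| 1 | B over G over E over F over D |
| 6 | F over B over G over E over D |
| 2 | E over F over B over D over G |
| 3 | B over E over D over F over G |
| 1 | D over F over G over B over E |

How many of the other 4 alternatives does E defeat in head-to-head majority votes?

E against each rival (13 voters):
E vs B: E preferred on 2 ballots; B wins 11–2.
E vs D: E is ranked higher on 1+6+2+3 = 12 ballots, D on 1. E wins 12–1.
E vs F: E is ranked higher on 1+2+3 = 6 ballots, F on 7. F wins 7–6.
E vs G: E is ranked higher on 2+3 = 5 ballots, G on 8. G wins 8–5.
E beats D; loses to B, F, G — 1 pairwise win.

1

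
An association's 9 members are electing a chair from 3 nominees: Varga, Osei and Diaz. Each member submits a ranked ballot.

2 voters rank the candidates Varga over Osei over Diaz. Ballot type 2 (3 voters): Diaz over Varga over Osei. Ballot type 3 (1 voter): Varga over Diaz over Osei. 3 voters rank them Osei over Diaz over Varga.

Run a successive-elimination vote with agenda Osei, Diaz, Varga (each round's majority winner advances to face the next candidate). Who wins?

Round 1: Osei vs Diaz — 5–4, Osei advances.
Round 2: Osei vs Varga — 3–6, Varga advances.
Varga survives the agenda.

Varga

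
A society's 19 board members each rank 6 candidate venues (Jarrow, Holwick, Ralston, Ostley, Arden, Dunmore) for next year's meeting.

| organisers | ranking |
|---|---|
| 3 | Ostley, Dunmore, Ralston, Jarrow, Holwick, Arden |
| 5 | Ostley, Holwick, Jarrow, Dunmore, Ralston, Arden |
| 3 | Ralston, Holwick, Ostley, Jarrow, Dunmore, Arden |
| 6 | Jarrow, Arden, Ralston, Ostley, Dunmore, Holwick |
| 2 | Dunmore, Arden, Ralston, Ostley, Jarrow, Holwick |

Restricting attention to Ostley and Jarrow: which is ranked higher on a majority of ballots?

Ballots ranking Ostley above Jarrow: 3 + 5 + 3 + 2 = 13.
Ballots ranking Jarrow above Ostley: 19 − 13 = 6.
Ostley wins the head-to-head 13–6.

Ostley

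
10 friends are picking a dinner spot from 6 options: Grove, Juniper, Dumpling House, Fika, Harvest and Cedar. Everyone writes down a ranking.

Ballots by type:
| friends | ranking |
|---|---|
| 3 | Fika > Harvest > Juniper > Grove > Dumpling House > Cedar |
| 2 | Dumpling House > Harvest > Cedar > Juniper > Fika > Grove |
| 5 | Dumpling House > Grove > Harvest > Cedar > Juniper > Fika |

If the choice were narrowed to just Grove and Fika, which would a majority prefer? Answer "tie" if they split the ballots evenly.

Ballots ranking Grove above Fika: 5.
Ballots ranking Fika above Grove: 10 − 5 = 5.
5–5: the pair ties.

tie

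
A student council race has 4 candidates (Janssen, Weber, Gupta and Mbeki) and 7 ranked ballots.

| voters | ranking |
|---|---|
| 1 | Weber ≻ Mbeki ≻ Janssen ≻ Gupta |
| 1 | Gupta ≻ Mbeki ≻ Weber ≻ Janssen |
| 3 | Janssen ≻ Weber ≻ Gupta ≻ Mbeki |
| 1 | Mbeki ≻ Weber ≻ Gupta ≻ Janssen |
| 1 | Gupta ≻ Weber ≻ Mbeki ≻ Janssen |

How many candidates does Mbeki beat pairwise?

1

Mbeki against each rival (7 voters):
Mbeki vs Janssen: Mbeki is ranked higher on 1+1+1+1 = 4 ballots, Janssen on 3. Mbeki wins 4–3.
Mbeki vs Weber: Weber wins 5–2.
Mbeki vs Gupta: Gupta, 5–2.
Mbeki beats Janssen; loses to Weber, Gupta — 1 pairwise win.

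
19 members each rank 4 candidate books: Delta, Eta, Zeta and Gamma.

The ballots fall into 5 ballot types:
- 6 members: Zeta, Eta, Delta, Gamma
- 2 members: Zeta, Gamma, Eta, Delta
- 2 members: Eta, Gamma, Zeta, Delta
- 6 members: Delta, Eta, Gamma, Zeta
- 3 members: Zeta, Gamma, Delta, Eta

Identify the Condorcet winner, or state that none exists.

Zeta

Head-to-head results (19 members):
Delta vs Eta: Eta wins 10–9.
Delta vs Zeta: Zeta wins 13–6.
Delta–Gamma: Delta 12–7.
Eta–Zeta: Zeta 11–8.
Eta–Gamma: Eta 14–5.
Zeta vs Gamma: Zeta, 11–8.
Zeta wins every pairwise contest, so Zeta is the Condorcet winner.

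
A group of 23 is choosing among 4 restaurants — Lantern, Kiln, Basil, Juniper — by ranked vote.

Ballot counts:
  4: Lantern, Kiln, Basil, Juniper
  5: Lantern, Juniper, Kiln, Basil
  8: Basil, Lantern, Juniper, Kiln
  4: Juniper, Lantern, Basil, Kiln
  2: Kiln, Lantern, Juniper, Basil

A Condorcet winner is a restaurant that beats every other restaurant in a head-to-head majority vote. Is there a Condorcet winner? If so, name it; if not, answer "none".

Lantern

Pairwise majorities:
Lantern vs Kiln: 21 to 2, Lantern.
Lantern vs Basil: 15 to 8, Lantern.
Lantern vs Juniper: 4+5+8+2 = 19 for Lantern, 4 for Juniper — Lantern by 19–4.
Kiln vs Basil: 11 to 12, Basil.
Kiln vs Juniper: Kiln preferred on 4+2 = 6 ballots; Juniper wins 17–6.
Basil vs Juniper: 4+8 = 12 for Basil, 11 for Juniper — Basil by 12–11.
Lantern defeats every rival head-to-head and is the Condorcet winner.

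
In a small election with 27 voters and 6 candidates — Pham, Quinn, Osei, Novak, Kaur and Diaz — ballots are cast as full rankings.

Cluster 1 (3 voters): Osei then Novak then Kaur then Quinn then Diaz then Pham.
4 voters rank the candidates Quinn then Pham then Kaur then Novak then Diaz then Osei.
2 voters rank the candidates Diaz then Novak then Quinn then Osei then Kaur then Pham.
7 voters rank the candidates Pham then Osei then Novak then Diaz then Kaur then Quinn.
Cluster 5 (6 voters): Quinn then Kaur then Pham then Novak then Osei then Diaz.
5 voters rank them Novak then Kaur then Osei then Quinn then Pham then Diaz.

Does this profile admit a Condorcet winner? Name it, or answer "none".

Check each pair by majority over 27 ballots:
Pham–Quinn: Quinn 20–7.
Pham vs Osei: Pham wins 17–10.
Pham–Novak: Pham 17–10.
Pham vs Kaur: Kaur wins 16–11.
Pham vs Diaz: Pham, 22–5.
Quinn vs Osei: Osei wins 15–12.
Quinn vs Novak: Novak wins 17–10.
Quinn vs Kaur: Kaur wins 15–12.
Quinn vs Diaz: Quinn wins 18–9.
Osei–Novak: Novak 17–10.
Osei–Kaur: Kaur 15–12.
Osei vs Diaz: Osei wins 21–6.
Novak vs Kaur: Novak wins 17–10.
Novak vs Diaz: Novak, 25–2.
Kaur vs Diaz: Kaur wins 18–9.
Each candidate drops at least one matchup (Pham loses to Quinn; Quinn loses to Osei; Osei loses to Pham; Novak loses to Pham; Kaur loses to Novak; Diaz loses to Pham); the cycle Pham beats Osei beats Quinn beats Pham rules out a Condorcet winner.

none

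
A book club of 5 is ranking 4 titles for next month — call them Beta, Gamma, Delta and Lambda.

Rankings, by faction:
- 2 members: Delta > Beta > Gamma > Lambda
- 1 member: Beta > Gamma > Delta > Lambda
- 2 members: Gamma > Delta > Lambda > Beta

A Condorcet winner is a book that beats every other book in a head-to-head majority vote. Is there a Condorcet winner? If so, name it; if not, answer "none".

Check each pair by majority over 5 ballots:
Beta vs Gamma: Beta, 3–2.
Beta–Delta: Delta 4–1.
Beta vs Lambda: Beta, 3–2.
Gamma–Delta: Gamma 3–2.
Gamma vs Lambda: Gamma, 5–0.
Delta–Lambda: Delta 5–0.
Every book loses at least once (Beta loses to Delta; Gamma loses to Beta; Delta loses to Gamma; Lambda loses to Beta). The majority relation contains the cycle Beta beats Gamma beats Delta beats Beta, so there is no Condorcet winner.

none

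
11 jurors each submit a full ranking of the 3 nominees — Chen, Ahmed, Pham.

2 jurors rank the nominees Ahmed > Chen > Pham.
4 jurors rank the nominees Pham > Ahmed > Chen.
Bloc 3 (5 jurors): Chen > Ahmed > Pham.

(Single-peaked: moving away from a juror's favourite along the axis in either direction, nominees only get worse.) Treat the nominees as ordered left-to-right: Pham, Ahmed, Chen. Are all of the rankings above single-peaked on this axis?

Axis positions: Pham=1, Ahmed=2, Chen=3.
Bloc 1 (peak Ahmed at position 2): ranking walks positions 2-3-1, expanding outward from the peak — single-peaked.
Bloc 2 (peak Pham at position 1): ranking walks positions 1-2-3, expanding outward from the peak — single-peaked.
Bloc 3 (peak Chen at position 3): ranking walks positions 3-2-1, expanding outward from the peak — single-peaked.
Every ranking is single-peaked on this axis.

yes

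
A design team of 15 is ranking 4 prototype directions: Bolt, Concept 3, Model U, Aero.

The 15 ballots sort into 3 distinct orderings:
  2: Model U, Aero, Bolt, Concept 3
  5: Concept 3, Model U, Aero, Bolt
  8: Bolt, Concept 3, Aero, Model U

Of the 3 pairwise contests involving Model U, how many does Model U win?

Model U against each rival (15 engineers):
Model U vs Bolt: Model U preferred on 2+5 = 7 ballots; Bolt wins 8–7.
Model U–Concept 3: Concept 3 13–2.
Model U vs Aero: Model U is ranked higher on 2+5 = 7 ballots, Aero on 8. Aero wins 8–7.
Model U beats no one; loses to Bolt, Concept 3, Aero — 0 pairwise wins.

0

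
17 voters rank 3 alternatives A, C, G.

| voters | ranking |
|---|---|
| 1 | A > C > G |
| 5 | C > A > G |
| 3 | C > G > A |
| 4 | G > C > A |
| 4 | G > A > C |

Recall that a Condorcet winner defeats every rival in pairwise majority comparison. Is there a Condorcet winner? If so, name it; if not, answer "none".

C

Check each pair by majority over 17 ballots:
A vs C: A preferred on 1+4 = 5 ballots; C wins 12–5.
A vs G: A is ranked higher on 1+5 = 6 ballots, G on 11. G wins 11–6.
C vs G: C wins 9–8.
C wins every pairwise contest, so C is the Condorcet winner.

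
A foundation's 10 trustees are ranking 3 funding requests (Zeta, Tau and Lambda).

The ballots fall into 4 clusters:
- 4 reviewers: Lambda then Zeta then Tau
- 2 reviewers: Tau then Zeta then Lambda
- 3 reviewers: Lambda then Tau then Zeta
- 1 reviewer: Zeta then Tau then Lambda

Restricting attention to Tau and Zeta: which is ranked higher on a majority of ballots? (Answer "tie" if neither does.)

Ballots ranking Tau above Zeta: 2 + 3 = 5.
Ballots ranking Zeta above Tau: 10 − 5 = 5.
5–5: the pair ties.

tie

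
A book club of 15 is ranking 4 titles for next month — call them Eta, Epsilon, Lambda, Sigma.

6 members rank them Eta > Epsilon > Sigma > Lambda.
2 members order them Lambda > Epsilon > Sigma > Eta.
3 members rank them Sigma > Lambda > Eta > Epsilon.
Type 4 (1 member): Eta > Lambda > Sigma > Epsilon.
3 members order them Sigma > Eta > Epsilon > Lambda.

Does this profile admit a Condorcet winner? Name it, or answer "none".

Head-to-head results (15 members):
Eta vs Epsilon: Eta preferred on 6+3+1+3 = 13 ballots; Eta wins 13–2.
Eta vs Lambda: Eta preferred on 6+1+3 = 10 ballots; Eta wins 10–5.
Eta vs Sigma: Eta preferred on 6+1 = 7 ballots; Sigma wins 8–7.
Epsilon vs Lambda: 6+3 = 9 for Epsilon, 6 for Lambda — Epsilon by 9–6.
Epsilon vs Sigma: 6+2 = 8 for Epsilon, 7 for Sigma — Epsilon by 8–7.
Lambda vs Sigma: Lambda preferred on 2+1 = 3 ballots; Sigma wins 12–3.
No book is unbeaten: Eta loses to Sigma; Epsilon loses to Eta; Lambda loses to Eta; Sigma loses to Epsilon. In particular Eta > Epsilon > Sigma > Eta is a majority cycle — no Condorcet winner exists.

none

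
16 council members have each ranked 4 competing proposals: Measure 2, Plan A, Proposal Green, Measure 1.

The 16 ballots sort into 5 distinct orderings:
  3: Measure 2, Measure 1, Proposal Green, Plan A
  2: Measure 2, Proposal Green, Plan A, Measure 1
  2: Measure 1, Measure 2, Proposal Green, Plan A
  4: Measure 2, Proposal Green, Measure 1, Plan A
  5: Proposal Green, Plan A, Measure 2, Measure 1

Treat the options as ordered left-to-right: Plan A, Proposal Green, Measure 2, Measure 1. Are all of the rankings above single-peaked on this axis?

Axis positions: Plan A=1, Proposal Green=2, Measure 2=3, Measure 1=4.
Bloc 1 (peak Measure 2 at position 3): ranking walks positions 3-4-2-1, expanding outward from the peak — single-peaked.
Bloc 2 (peak Measure 2 at position 3): ranking walks positions 3-2-1-4, expanding outward from the peak — single-peaked.
Bloc 3 (peak Measure 1 at position 4): ranking walks positions 4-3-2-1, expanding outward from the peak — single-peaked.
Bloc 4 (peak Measure 2 at position 3): ranking walks positions 3-2-4-1, expanding outward from the peak — single-peaked.
Bloc 5 (peak Proposal Green at position 2): ranking walks positions 2-1-3-4, expanding outward from the peak — single-peaked.
Every ranking is single-peaked on this axis.

yes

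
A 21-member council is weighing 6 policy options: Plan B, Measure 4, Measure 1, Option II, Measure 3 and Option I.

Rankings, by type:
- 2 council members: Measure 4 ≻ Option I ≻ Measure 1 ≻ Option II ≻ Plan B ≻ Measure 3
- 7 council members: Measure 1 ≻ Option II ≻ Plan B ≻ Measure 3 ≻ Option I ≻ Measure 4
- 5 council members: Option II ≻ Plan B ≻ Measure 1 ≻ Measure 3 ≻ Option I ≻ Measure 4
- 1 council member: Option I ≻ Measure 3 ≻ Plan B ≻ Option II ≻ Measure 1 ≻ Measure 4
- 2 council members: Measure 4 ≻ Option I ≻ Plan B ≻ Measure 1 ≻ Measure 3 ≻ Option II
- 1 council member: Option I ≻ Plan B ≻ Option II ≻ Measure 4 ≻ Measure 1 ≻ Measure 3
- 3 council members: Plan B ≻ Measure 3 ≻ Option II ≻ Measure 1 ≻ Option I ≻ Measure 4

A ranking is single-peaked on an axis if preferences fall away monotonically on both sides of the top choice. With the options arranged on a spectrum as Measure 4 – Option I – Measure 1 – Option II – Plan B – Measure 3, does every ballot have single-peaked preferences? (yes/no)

Axis positions: Measure 4=1, Option I=2, Measure 1=3, Option II=4, Plan B=5, Measure 3=6.
Type 1 (peak Measure 4 at position 1): ranking walks positions 1-2-3-4-5-6, expanding outward from the peak — single-peaked.
Type 2 (peak Measure 1 at position 3): ranking walks positions 3-4-5-6-2-1, expanding outward from the peak — single-peaked.
Type 3 (peak Option II at position 4): ranking walks positions 4-5-3-6-2-1, expanding outward from the peak — single-peaked.
Type 4: ranking walks positions 2-6-5-4-3-1; Measure 3 is ranked above Measure 1 even though Measure 1 lies between Measure 3 and the peak Option I on the axis — preferences dip and rise again. Not single-peaked.
Type 5: ranking walks positions 1-2-5-3-6-4; Plan B is ranked above Measure 1 even though Measure 1 lies between Plan B and the peak Measure 4 on the axis — preferences dip and rise again. Not single-peaked.
Type 6: ranking walks positions 2-5-4-1-3-6; Plan B is ranked above Measure 1 even though Measure 1 lies between Plan B and the peak Option I on the axis — preferences dip and rise again. Not single-peaked.
Type 7 (peak Plan B at position 5): ranking walks positions 5-6-4-3-2-1, expanding outward from the peak — single-peaked.
Type 4 violates single-peakedness, so the profile is not single-peaked on this axis.

no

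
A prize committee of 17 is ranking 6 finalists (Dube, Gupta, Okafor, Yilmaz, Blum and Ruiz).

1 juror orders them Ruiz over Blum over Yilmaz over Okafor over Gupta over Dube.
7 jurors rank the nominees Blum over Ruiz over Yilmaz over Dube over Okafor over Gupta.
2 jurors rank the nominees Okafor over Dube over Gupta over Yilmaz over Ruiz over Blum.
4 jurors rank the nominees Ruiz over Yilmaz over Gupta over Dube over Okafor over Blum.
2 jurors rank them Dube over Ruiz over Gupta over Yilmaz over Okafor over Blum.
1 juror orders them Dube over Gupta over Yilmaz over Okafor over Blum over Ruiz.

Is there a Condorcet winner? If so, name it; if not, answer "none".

Check each pair by majority over 17 ballots:
Dube vs Gupta: Dube is ranked higher on 7+2+2+1 = 12 ballots, Gupta on 5. Dube wins 12–5.
Dube vs Okafor: Dube preferred on 7+4+2+1 = 14 ballots; Dube wins 14–3.
Dube vs Yilmaz: Dube preferred on 2+2+1 = 5 ballots; Yilmaz wins 12–5.
Dube vs Blum: Dube is ranked higher on 2+4+2+1 = 9 ballots, Blum on 8. Dube wins 9–8.
Dube vs Ruiz: 2+2+1 = 5 for Dube, 12 for Ruiz — Ruiz by 12–5.
Gupta vs Okafor: 7 to 10, Okafor.
Gupta vs Yilmaz: Gupta preferred on 2+2+1 = 5 ballots; Yilmaz wins 12–5.
Gupta vs Blum: Gupta is ranked higher on 2+4+2+1 = 9 ballots, Blum on 8. Gupta wins 9–8.
Gupta vs Ruiz: 2+1 = 3 for Gupta, 14 for Ruiz — Ruiz by 14–3.
Okafor vs Yilmaz: Okafor preferred on 2 ballots; Yilmaz wins 15–2.
Okafor vs Blum: Okafor preferred on 2+4+2+1 = 9 ballots; Okafor wins 9–8.
Okafor vs Ruiz: Okafor is ranked higher on 2+1 = 3 ballots, Ruiz on 14. Ruiz wins 14–3.
Yilmaz vs Blum: 2+4+2+1 = 9 for Yilmaz, 8 for Blum — Yilmaz by 9–8.
Yilmaz vs Ruiz: Yilmaz preferred on 2+1 = 3 ballots; Ruiz wins 14–3.
Blum vs Ruiz: Blum preferred on 7+1 = 8 ballots; Ruiz wins 9–8.
Only Ruiz has no losses; Ruiz is the Condorcet winner.

Ruiz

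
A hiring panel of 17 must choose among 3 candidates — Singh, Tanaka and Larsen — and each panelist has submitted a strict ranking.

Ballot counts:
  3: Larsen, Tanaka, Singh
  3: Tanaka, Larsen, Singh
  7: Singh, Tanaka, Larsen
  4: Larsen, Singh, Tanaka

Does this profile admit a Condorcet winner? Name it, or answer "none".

none

Check each pair by majority over 17 ballots:
Singh vs Tanaka: 7+4 = 11 for Singh, 6 for Tanaka — Singh by 11–6.
Singh vs Larsen: Singh is ranked higher on 7 ballots, Larsen on 10. Larsen wins 10–7.
Tanaka vs Larsen: 3+7 = 10 for Tanaka, 7 for Larsen — Tanaka by 10–7.
No candidate is unbeaten: Singh loses to Larsen; Tanaka loses to Singh; Larsen loses to Tanaka. In particular Singh beats Tanaka beats Larsen beats Singh is a majority cycle — no Condorcet winner exists.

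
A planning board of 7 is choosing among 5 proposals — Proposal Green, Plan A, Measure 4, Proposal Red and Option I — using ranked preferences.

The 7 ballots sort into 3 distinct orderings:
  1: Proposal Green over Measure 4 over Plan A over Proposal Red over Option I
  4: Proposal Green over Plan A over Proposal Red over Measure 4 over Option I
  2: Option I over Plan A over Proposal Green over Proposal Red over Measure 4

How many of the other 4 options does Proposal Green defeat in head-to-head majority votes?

4

Proposal Green against each rival (7 council members):
Proposal Green vs Plan A: 1+4 = 5 for Proposal Green, 2 for Plan A — Proposal Green by 5–2.
Proposal Green vs Measure 4: Proposal Green preferred on 1+4+2 = 7 ballots; Proposal Green wins 7–0.
Proposal Green–Proposal Red: Proposal Green 7–0.
Proposal Green–Option I: Proposal Green 5–2.
Proposal Green beats Plan A, Measure 4, Proposal Red, Option I — 4 pairwise wins.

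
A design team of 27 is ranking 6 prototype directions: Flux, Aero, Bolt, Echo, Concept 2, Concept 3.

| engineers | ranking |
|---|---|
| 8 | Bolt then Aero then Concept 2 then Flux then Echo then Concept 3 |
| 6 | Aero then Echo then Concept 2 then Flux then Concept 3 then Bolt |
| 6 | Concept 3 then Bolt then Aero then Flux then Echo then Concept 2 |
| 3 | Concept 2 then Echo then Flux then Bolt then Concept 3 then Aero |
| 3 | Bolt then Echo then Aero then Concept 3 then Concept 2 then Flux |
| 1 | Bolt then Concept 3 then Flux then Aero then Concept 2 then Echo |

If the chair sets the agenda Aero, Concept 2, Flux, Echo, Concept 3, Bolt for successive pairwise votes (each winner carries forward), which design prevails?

Round 1: Aero vs Concept 2 — 24–3, Aero advances.
Round 2: Aero vs Flux — 23–4, Aero advances.
Round 3: Aero vs Echo — 21–6, Aero advances.
Round 4: Aero vs Concept 3 — 17–10, Aero advances.
Round 5: Aero vs Bolt — 6–21, Bolt advances.
The agenda winner is Bolt.

Bolt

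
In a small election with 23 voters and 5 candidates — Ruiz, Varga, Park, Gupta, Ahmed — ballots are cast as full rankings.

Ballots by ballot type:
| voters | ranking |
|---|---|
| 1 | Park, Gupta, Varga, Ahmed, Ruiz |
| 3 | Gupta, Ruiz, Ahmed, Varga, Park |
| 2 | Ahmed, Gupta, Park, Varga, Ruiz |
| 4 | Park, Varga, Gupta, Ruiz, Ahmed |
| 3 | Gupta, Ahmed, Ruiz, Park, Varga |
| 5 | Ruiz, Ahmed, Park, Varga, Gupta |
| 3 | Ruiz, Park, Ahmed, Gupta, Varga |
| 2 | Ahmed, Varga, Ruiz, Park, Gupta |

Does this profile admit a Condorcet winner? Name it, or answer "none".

none

Pairwise majorities:
Ruiz vs Varga: 14 to 9, Ruiz.
Ruiz vs Park: Ruiz preferred on 3+3+5+3+2 = 16 ballots; Ruiz wins 16–7.
Ruiz vs Gupta: 10 to 13, Gupta.
Ruiz vs Ahmed: Ruiz preferred on 3+4+5+3 = 15 ballots; Ruiz wins 15–8.
Varga vs Park: Varga preferred on 3+2 = 5 ballots; Park wins 18–5.
Varga vs Gupta: Varga preferred on 4+5+2 = 11 ballots; Gupta wins 12–11.
Varga vs Ahmed: 5 to 18, Ahmed.
Park vs Gupta: 1+4+5+3+2 = 15 for Park, 8 for Gupta — Park by 15–8.
Park vs Ahmed: 1+4+3 = 8 for Park, 15 for Ahmed — Ahmed by 15–8.
Gupta vs Ahmed: 1+3+4+3 = 11 for Gupta, 12 for Ahmed — Ahmed by 12–11.
Every candidate loses at least once (Ruiz loses to Gupta; Varga loses to Ruiz; Park loses to Ruiz; Gupta loses to Park; Ahmed loses to Ruiz). The majority relation contains the cycle Ruiz > Park > Gupta > Ruiz, so there is no Condorcet winner.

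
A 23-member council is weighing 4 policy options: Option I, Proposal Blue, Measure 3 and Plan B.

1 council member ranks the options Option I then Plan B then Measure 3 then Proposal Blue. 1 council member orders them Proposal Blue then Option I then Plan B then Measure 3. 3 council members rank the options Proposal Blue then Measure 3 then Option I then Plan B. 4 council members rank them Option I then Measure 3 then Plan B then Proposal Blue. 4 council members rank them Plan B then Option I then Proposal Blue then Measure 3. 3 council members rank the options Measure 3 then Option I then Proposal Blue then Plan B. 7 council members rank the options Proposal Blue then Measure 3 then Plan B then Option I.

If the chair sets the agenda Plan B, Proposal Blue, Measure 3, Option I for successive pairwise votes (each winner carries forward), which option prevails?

Option I

Round 1: Plan B vs Proposal Blue — 9–14, Proposal Blue advances.
Round 2: Proposal Blue vs Measure 3 — 15–8, Proposal Blue advances.
Round 3: Proposal Blue vs Option I — 11–12, Option I advances.
Option I survives the agenda.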